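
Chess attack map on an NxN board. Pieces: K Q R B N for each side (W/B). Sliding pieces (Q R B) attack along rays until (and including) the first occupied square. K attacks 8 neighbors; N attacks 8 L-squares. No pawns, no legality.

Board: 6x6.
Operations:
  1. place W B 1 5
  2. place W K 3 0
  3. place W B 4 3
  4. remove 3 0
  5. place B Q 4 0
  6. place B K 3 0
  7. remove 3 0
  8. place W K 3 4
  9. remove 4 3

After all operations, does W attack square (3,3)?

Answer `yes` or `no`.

Answer: yes

Derivation:
Op 1: place WB@(1,5)
Op 2: place WK@(3,0)
Op 3: place WB@(4,3)
Op 4: remove (3,0)
Op 5: place BQ@(4,0)
Op 6: place BK@(3,0)
Op 7: remove (3,0)
Op 8: place WK@(3,4)
Op 9: remove (4,3)
Per-piece attacks for W:
  WB@(1,5): attacks (2,4) (3,3) (4,2) (5,1) (0,4)
  WK@(3,4): attacks (3,5) (3,3) (4,4) (2,4) (4,5) (4,3) (2,5) (2,3)
W attacks (3,3): yes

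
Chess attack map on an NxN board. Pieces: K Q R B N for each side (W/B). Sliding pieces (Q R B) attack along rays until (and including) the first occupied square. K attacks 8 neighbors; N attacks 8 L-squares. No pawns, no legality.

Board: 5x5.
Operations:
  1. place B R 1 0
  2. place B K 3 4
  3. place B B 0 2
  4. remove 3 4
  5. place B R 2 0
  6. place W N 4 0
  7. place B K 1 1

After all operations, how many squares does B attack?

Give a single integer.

Answer: 14

Derivation:
Op 1: place BR@(1,0)
Op 2: place BK@(3,4)
Op 3: place BB@(0,2)
Op 4: remove (3,4)
Op 5: place BR@(2,0)
Op 6: place WN@(4,0)
Op 7: place BK@(1,1)
Per-piece attacks for B:
  BB@(0,2): attacks (1,3) (2,4) (1,1) [ray(1,-1) blocked at (1,1)]
  BR@(1,0): attacks (1,1) (2,0) (0,0) [ray(0,1) blocked at (1,1); ray(1,0) blocked at (2,0)]
  BK@(1,1): attacks (1,2) (1,0) (2,1) (0,1) (2,2) (2,0) (0,2) (0,0)
  BR@(2,0): attacks (2,1) (2,2) (2,3) (2,4) (3,0) (4,0) (1,0) [ray(1,0) blocked at (4,0); ray(-1,0) blocked at (1,0)]
Union (14 distinct): (0,0) (0,1) (0,2) (1,0) (1,1) (1,2) (1,3) (2,0) (2,1) (2,2) (2,3) (2,4) (3,0) (4,0)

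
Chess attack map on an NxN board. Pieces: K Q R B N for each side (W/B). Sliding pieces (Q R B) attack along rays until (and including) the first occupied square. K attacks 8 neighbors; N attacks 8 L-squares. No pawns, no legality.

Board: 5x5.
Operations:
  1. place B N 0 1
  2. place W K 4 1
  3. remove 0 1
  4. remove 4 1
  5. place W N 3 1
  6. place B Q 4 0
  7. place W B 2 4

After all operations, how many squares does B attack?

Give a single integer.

Op 1: place BN@(0,1)
Op 2: place WK@(4,1)
Op 3: remove (0,1)
Op 4: remove (4,1)
Op 5: place WN@(3,1)
Op 6: place BQ@(4,0)
Op 7: place WB@(2,4)
Per-piece attacks for B:
  BQ@(4,0): attacks (4,1) (4,2) (4,3) (4,4) (3,0) (2,0) (1,0) (0,0) (3,1) [ray(-1,1) blocked at (3,1)]
Union (9 distinct): (0,0) (1,0) (2,0) (3,0) (3,1) (4,1) (4,2) (4,3) (4,4)

Answer: 9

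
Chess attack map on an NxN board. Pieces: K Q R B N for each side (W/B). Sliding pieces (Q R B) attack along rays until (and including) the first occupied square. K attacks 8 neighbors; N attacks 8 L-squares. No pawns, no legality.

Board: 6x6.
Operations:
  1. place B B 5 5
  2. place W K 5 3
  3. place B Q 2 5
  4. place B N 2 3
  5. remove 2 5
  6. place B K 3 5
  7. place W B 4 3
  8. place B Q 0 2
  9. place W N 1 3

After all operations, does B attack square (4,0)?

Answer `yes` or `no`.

Answer: no

Derivation:
Op 1: place BB@(5,5)
Op 2: place WK@(5,3)
Op 3: place BQ@(2,5)
Op 4: place BN@(2,3)
Op 5: remove (2,5)
Op 6: place BK@(3,5)
Op 7: place WB@(4,3)
Op 8: place BQ@(0,2)
Op 9: place WN@(1,3)
Per-piece attacks for B:
  BQ@(0,2): attacks (0,3) (0,4) (0,5) (0,1) (0,0) (1,2) (2,2) (3,2) (4,2) (5,2) (1,3) (1,1) (2,0) [ray(1,1) blocked at (1,3)]
  BN@(2,3): attacks (3,5) (4,4) (1,5) (0,4) (3,1) (4,2) (1,1) (0,2)
  BK@(3,5): attacks (3,4) (4,5) (2,5) (4,4) (2,4)
  BB@(5,5): attacks (4,4) (3,3) (2,2) (1,1) (0,0)
B attacks (4,0): no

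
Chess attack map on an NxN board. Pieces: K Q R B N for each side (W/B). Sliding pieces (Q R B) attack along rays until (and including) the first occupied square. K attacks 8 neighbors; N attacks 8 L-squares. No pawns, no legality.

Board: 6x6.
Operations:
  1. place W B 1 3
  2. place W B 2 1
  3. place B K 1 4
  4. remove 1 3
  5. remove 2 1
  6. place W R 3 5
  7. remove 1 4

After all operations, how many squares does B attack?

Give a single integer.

Answer: 0

Derivation:
Op 1: place WB@(1,3)
Op 2: place WB@(2,1)
Op 3: place BK@(1,4)
Op 4: remove (1,3)
Op 5: remove (2,1)
Op 6: place WR@(3,5)
Op 7: remove (1,4)
Per-piece attacks for B:
Union (0 distinct): (none)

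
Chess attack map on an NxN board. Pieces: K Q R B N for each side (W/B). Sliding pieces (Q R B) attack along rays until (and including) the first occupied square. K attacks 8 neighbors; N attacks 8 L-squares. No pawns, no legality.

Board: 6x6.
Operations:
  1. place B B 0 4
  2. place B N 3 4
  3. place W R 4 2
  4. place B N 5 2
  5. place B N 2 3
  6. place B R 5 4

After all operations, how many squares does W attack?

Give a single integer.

Answer: 10

Derivation:
Op 1: place BB@(0,4)
Op 2: place BN@(3,4)
Op 3: place WR@(4,2)
Op 4: place BN@(5,2)
Op 5: place BN@(2,3)
Op 6: place BR@(5,4)
Per-piece attacks for W:
  WR@(4,2): attacks (4,3) (4,4) (4,5) (4,1) (4,0) (5,2) (3,2) (2,2) (1,2) (0,2) [ray(1,0) blocked at (5,2)]
Union (10 distinct): (0,2) (1,2) (2,2) (3,2) (4,0) (4,1) (4,3) (4,4) (4,5) (5,2)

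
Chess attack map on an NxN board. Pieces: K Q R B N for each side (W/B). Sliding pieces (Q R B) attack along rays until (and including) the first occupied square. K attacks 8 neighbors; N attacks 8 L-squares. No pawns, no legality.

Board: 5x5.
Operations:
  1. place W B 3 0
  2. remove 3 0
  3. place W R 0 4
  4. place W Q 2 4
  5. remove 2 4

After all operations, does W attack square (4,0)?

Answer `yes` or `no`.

Answer: no

Derivation:
Op 1: place WB@(3,0)
Op 2: remove (3,0)
Op 3: place WR@(0,4)
Op 4: place WQ@(2,4)
Op 5: remove (2,4)
Per-piece attacks for W:
  WR@(0,4): attacks (0,3) (0,2) (0,1) (0,0) (1,4) (2,4) (3,4) (4,4)
W attacks (4,0): no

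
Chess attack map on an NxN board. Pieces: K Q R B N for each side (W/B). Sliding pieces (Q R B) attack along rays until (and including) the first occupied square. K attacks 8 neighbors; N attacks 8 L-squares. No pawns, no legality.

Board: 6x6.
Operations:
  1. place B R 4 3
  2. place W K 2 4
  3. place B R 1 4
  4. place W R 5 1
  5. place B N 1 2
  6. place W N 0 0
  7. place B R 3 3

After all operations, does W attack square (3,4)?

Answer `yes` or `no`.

Answer: yes

Derivation:
Op 1: place BR@(4,3)
Op 2: place WK@(2,4)
Op 3: place BR@(1,4)
Op 4: place WR@(5,1)
Op 5: place BN@(1,2)
Op 6: place WN@(0,0)
Op 7: place BR@(3,3)
Per-piece attacks for W:
  WN@(0,0): attacks (1,2) (2,1)
  WK@(2,4): attacks (2,5) (2,3) (3,4) (1,4) (3,5) (3,3) (1,5) (1,3)
  WR@(5,1): attacks (5,2) (5,3) (5,4) (5,5) (5,0) (4,1) (3,1) (2,1) (1,1) (0,1)
W attacks (3,4): yes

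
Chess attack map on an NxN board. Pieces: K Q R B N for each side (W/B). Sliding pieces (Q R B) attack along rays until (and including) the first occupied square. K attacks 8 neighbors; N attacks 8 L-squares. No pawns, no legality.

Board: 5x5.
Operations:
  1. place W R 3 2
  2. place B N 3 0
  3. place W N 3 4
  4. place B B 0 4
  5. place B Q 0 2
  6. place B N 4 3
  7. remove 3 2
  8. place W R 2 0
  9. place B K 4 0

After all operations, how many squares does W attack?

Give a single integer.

Answer: 9

Derivation:
Op 1: place WR@(3,2)
Op 2: place BN@(3,0)
Op 3: place WN@(3,4)
Op 4: place BB@(0,4)
Op 5: place BQ@(0,2)
Op 6: place BN@(4,3)
Op 7: remove (3,2)
Op 8: place WR@(2,0)
Op 9: place BK@(4,0)
Per-piece attacks for W:
  WR@(2,0): attacks (2,1) (2,2) (2,3) (2,4) (3,0) (1,0) (0,0) [ray(1,0) blocked at (3,0)]
  WN@(3,4): attacks (4,2) (2,2) (1,3)
Union (9 distinct): (0,0) (1,0) (1,3) (2,1) (2,2) (2,3) (2,4) (3,0) (4,2)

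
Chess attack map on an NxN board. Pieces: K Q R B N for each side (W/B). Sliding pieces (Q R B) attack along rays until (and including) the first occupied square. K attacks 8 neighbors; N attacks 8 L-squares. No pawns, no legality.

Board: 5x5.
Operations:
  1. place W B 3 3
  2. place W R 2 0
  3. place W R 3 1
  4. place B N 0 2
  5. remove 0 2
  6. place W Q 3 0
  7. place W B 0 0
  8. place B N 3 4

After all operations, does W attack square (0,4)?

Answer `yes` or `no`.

Answer: no

Derivation:
Op 1: place WB@(3,3)
Op 2: place WR@(2,0)
Op 3: place WR@(3,1)
Op 4: place BN@(0,2)
Op 5: remove (0,2)
Op 6: place WQ@(3,0)
Op 7: place WB@(0,0)
Op 8: place BN@(3,4)
Per-piece attacks for W:
  WB@(0,0): attacks (1,1) (2,2) (3,3) [ray(1,1) blocked at (3,3)]
  WR@(2,0): attacks (2,1) (2,2) (2,3) (2,4) (3,0) (1,0) (0,0) [ray(1,0) blocked at (3,0); ray(-1,0) blocked at (0,0)]
  WQ@(3,0): attacks (3,1) (4,0) (2,0) (4,1) (2,1) (1,2) (0,3) [ray(0,1) blocked at (3,1); ray(-1,0) blocked at (2,0)]
  WR@(3,1): attacks (3,2) (3,3) (3,0) (4,1) (2,1) (1,1) (0,1) [ray(0,1) blocked at (3,3); ray(0,-1) blocked at (3,0)]
  WB@(3,3): attacks (4,4) (4,2) (2,4) (2,2) (1,1) (0,0) [ray(-1,-1) blocked at (0,0)]
W attacks (0,4): no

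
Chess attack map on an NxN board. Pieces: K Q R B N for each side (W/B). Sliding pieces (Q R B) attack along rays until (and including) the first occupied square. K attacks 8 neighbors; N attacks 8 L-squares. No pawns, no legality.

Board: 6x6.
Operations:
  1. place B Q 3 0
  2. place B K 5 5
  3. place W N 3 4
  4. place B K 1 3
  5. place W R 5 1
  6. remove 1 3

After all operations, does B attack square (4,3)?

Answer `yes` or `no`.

Op 1: place BQ@(3,0)
Op 2: place BK@(5,5)
Op 3: place WN@(3,4)
Op 4: place BK@(1,3)
Op 5: place WR@(5,1)
Op 6: remove (1,3)
Per-piece attacks for B:
  BQ@(3,0): attacks (3,1) (3,2) (3,3) (3,4) (4,0) (5,0) (2,0) (1,0) (0,0) (4,1) (5,2) (2,1) (1,2) (0,3) [ray(0,1) blocked at (3,4)]
  BK@(5,5): attacks (5,4) (4,5) (4,4)
B attacks (4,3): no

Answer: no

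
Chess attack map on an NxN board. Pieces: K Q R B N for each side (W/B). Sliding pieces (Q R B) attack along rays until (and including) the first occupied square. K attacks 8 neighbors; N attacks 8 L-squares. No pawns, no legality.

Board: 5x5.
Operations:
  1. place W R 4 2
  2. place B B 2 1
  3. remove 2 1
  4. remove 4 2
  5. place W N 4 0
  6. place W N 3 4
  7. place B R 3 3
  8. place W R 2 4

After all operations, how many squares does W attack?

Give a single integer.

Answer: 10

Derivation:
Op 1: place WR@(4,2)
Op 2: place BB@(2,1)
Op 3: remove (2,1)
Op 4: remove (4,2)
Op 5: place WN@(4,0)
Op 6: place WN@(3,4)
Op 7: place BR@(3,3)
Op 8: place WR@(2,4)
Per-piece attacks for W:
  WR@(2,4): attacks (2,3) (2,2) (2,1) (2,0) (3,4) (1,4) (0,4) [ray(1,0) blocked at (3,4)]
  WN@(3,4): attacks (4,2) (2,2) (1,3)
  WN@(4,0): attacks (3,2) (2,1)
Union (10 distinct): (0,4) (1,3) (1,4) (2,0) (2,1) (2,2) (2,3) (3,2) (3,4) (4,2)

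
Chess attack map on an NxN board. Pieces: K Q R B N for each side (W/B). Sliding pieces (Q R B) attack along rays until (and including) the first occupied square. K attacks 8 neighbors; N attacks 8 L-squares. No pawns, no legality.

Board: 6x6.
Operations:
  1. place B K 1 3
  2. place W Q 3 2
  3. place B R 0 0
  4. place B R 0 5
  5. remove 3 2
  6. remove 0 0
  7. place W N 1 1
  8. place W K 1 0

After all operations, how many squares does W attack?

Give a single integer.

Answer: 9

Derivation:
Op 1: place BK@(1,3)
Op 2: place WQ@(3,2)
Op 3: place BR@(0,0)
Op 4: place BR@(0,5)
Op 5: remove (3,2)
Op 6: remove (0,0)
Op 7: place WN@(1,1)
Op 8: place WK@(1,0)
Per-piece attacks for W:
  WK@(1,0): attacks (1,1) (2,0) (0,0) (2,1) (0,1)
  WN@(1,1): attacks (2,3) (3,2) (0,3) (3,0)
Union (9 distinct): (0,0) (0,1) (0,3) (1,1) (2,0) (2,1) (2,3) (3,0) (3,2)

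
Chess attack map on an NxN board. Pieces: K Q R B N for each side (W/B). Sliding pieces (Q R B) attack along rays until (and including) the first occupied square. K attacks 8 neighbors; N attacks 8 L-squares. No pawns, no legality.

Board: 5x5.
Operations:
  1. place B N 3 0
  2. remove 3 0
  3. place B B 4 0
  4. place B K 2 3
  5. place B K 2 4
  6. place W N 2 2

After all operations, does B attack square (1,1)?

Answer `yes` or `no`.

Op 1: place BN@(3,0)
Op 2: remove (3,0)
Op 3: place BB@(4,0)
Op 4: place BK@(2,3)
Op 5: place BK@(2,4)
Op 6: place WN@(2,2)
Per-piece attacks for B:
  BK@(2,3): attacks (2,4) (2,2) (3,3) (1,3) (3,4) (3,2) (1,4) (1,2)
  BK@(2,4): attacks (2,3) (3,4) (1,4) (3,3) (1,3)
  BB@(4,0): attacks (3,1) (2,2) [ray(-1,1) blocked at (2,2)]
B attacks (1,1): no

Answer: no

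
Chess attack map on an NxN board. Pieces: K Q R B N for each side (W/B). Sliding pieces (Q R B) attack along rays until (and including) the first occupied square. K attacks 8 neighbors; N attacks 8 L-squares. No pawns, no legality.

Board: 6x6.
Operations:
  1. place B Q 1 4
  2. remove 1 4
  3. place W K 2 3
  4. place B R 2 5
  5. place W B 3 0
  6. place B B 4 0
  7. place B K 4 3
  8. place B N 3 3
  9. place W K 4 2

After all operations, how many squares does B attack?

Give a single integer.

Op 1: place BQ@(1,4)
Op 2: remove (1,4)
Op 3: place WK@(2,3)
Op 4: place BR@(2,5)
Op 5: place WB@(3,0)
Op 6: place BB@(4,0)
Op 7: place BK@(4,3)
Op 8: place BN@(3,3)
Op 9: place WK@(4,2)
Per-piece attacks for B:
  BR@(2,5): attacks (2,4) (2,3) (3,5) (4,5) (5,5) (1,5) (0,5) [ray(0,-1) blocked at (2,3)]
  BN@(3,3): attacks (4,5) (5,4) (2,5) (1,4) (4,1) (5,2) (2,1) (1,2)
  BB@(4,0): attacks (5,1) (3,1) (2,2) (1,3) (0,4)
  BK@(4,3): attacks (4,4) (4,2) (5,3) (3,3) (5,4) (5,2) (3,4) (3,2)
Union (25 distinct): (0,4) (0,5) (1,2) (1,3) (1,4) (1,5) (2,1) (2,2) (2,3) (2,4) (2,5) (3,1) (3,2) (3,3) (3,4) (3,5) (4,1) (4,2) (4,4) (4,5) (5,1) (5,2) (5,3) (5,4) (5,5)

Answer: 25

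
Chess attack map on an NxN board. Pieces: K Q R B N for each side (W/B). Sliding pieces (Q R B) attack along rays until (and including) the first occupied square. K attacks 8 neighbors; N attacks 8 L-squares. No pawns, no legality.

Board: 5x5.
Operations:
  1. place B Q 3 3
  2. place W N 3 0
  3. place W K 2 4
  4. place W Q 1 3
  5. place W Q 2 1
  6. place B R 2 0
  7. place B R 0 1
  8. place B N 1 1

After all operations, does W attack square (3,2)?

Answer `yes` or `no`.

Op 1: place BQ@(3,3)
Op 2: place WN@(3,0)
Op 3: place WK@(2,4)
Op 4: place WQ@(1,3)
Op 5: place WQ@(2,1)
Op 6: place BR@(2,0)
Op 7: place BR@(0,1)
Op 8: place BN@(1,1)
Per-piece attacks for W:
  WQ@(1,3): attacks (1,4) (1,2) (1,1) (2,3) (3,3) (0,3) (2,4) (2,2) (3,1) (4,0) (0,4) (0,2) [ray(0,-1) blocked at (1,1); ray(1,0) blocked at (3,3); ray(1,1) blocked at (2,4)]
  WQ@(2,1): attacks (2,2) (2,3) (2,4) (2,0) (3,1) (4,1) (1,1) (3,2) (4,3) (3,0) (1,2) (0,3) (1,0) [ray(0,1) blocked at (2,4); ray(0,-1) blocked at (2,0); ray(-1,0) blocked at (1,1); ray(1,-1) blocked at (3,0)]
  WK@(2,4): attacks (2,3) (3,4) (1,4) (3,3) (1,3)
  WN@(3,0): attacks (4,2) (2,2) (1,1)
W attacks (3,2): yes

Answer: yes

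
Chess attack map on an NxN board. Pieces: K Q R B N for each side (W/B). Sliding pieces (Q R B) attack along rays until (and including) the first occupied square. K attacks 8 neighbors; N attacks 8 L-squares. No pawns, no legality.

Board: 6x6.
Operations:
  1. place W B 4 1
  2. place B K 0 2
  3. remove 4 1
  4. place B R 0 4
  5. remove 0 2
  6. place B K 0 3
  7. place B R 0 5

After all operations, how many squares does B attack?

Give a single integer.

Op 1: place WB@(4,1)
Op 2: place BK@(0,2)
Op 3: remove (4,1)
Op 4: place BR@(0,4)
Op 5: remove (0,2)
Op 6: place BK@(0,3)
Op 7: place BR@(0,5)
Per-piece attacks for B:
  BK@(0,3): attacks (0,4) (0,2) (1,3) (1,4) (1,2)
  BR@(0,4): attacks (0,5) (0,3) (1,4) (2,4) (3,4) (4,4) (5,4) [ray(0,1) blocked at (0,5); ray(0,-1) blocked at (0,3)]
  BR@(0,5): attacks (0,4) (1,5) (2,5) (3,5) (4,5) (5,5) [ray(0,-1) blocked at (0,4)]
Union (16 distinct): (0,2) (0,3) (0,4) (0,5) (1,2) (1,3) (1,4) (1,5) (2,4) (2,5) (3,4) (3,5) (4,4) (4,5) (5,4) (5,5)

Answer: 16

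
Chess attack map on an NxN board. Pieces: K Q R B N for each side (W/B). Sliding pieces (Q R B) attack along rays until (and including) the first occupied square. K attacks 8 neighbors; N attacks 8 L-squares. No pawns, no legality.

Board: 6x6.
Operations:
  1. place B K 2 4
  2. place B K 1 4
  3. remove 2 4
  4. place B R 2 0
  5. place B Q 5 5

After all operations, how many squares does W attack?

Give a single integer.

Op 1: place BK@(2,4)
Op 2: place BK@(1,4)
Op 3: remove (2,4)
Op 4: place BR@(2,0)
Op 5: place BQ@(5,5)
Per-piece attacks for W:
Union (0 distinct): (none)

Answer: 0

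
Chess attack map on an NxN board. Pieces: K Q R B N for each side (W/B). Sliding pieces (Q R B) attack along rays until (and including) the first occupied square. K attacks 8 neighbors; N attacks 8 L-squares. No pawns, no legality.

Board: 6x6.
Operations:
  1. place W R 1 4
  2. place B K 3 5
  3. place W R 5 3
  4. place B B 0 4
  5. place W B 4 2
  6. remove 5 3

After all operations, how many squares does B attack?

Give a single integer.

Op 1: place WR@(1,4)
Op 2: place BK@(3,5)
Op 3: place WR@(5,3)
Op 4: place BB@(0,4)
Op 5: place WB@(4,2)
Op 6: remove (5,3)
Per-piece attacks for B:
  BB@(0,4): attacks (1,5) (1,3) (2,2) (3,1) (4,0)
  BK@(3,5): attacks (3,4) (4,5) (2,5) (4,4) (2,4)
Union (10 distinct): (1,3) (1,5) (2,2) (2,4) (2,5) (3,1) (3,4) (4,0) (4,4) (4,5)

Answer: 10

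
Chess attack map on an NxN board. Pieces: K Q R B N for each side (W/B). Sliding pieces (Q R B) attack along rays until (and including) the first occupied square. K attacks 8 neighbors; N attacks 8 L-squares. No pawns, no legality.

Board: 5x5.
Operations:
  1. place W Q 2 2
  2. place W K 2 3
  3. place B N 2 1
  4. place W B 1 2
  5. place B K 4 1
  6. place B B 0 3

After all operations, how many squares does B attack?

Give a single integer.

Answer: 11

Derivation:
Op 1: place WQ@(2,2)
Op 2: place WK@(2,3)
Op 3: place BN@(2,1)
Op 4: place WB@(1,2)
Op 5: place BK@(4,1)
Op 6: place BB@(0,3)
Per-piece attacks for B:
  BB@(0,3): attacks (1,4) (1,2) [ray(1,-1) blocked at (1,2)]
  BN@(2,1): attacks (3,3) (4,2) (1,3) (0,2) (4,0) (0,0)
  BK@(4,1): attacks (4,2) (4,0) (3,1) (3,2) (3,0)
Union (11 distinct): (0,0) (0,2) (1,2) (1,3) (1,4) (3,0) (3,1) (3,2) (3,3) (4,0) (4,2)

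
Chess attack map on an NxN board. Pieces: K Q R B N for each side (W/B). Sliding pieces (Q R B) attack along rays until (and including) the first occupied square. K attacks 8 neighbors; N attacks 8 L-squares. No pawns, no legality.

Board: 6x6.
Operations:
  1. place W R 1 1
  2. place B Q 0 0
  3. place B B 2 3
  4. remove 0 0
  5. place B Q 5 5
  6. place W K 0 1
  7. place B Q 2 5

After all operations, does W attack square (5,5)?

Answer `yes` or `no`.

Answer: no

Derivation:
Op 1: place WR@(1,1)
Op 2: place BQ@(0,0)
Op 3: place BB@(2,3)
Op 4: remove (0,0)
Op 5: place BQ@(5,5)
Op 6: place WK@(0,1)
Op 7: place BQ@(2,5)
Per-piece attacks for W:
  WK@(0,1): attacks (0,2) (0,0) (1,1) (1,2) (1,0)
  WR@(1,1): attacks (1,2) (1,3) (1,4) (1,5) (1,0) (2,1) (3,1) (4,1) (5,1) (0,1) [ray(-1,0) blocked at (0,1)]
W attacks (5,5): no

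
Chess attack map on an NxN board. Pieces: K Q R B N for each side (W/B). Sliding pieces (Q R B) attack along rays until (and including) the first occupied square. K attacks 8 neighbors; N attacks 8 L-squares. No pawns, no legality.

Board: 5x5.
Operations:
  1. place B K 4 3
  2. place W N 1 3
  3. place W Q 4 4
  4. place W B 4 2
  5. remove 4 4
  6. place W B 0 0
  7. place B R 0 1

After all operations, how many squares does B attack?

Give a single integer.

Answer: 13

Derivation:
Op 1: place BK@(4,3)
Op 2: place WN@(1,3)
Op 3: place WQ@(4,4)
Op 4: place WB@(4,2)
Op 5: remove (4,4)
Op 6: place WB@(0,0)
Op 7: place BR@(0,1)
Per-piece attacks for B:
  BR@(0,1): attacks (0,2) (0,3) (0,4) (0,0) (1,1) (2,1) (3,1) (4,1) [ray(0,-1) blocked at (0,0)]
  BK@(4,3): attacks (4,4) (4,2) (3,3) (3,4) (3,2)
Union (13 distinct): (0,0) (0,2) (0,3) (0,4) (1,1) (2,1) (3,1) (3,2) (3,3) (3,4) (4,1) (4,2) (4,4)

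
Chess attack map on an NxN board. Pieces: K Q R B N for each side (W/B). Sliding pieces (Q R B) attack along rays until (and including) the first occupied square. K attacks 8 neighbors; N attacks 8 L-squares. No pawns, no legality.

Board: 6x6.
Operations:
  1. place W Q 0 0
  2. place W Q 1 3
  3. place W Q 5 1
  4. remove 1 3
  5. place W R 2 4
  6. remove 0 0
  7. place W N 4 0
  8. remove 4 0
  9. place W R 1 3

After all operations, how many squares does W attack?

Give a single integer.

Answer: 27

Derivation:
Op 1: place WQ@(0,0)
Op 2: place WQ@(1,3)
Op 3: place WQ@(5,1)
Op 4: remove (1,3)
Op 5: place WR@(2,4)
Op 6: remove (0,0)
Op 7: place WN@(4,0)
Op 8: remove (4,0)
Op 9: place WR@(1,3)
Per-piece attacks for W:
  WR@(1,3): attacks (1,4) (1,5) (1,2) (1,1) (1,0) (2,3) (3,3) (4,3) (5,3) (0,3)
  WR@(2,4): attacks (2,5) (2,3) (2,2) (2,1) (2,0) (3,4) (4,4) (5,4) (1,4) (0,4)
  WQ@(5,1): attacks (5,2) (5,3) (5,4) (5,5) (5,0) (4,1) (3,1) (2,1) (1,1) (0,1) (4,2) (3,3) (2,4) (4,0) [ray(-1,1) blocked at (2,4)]
Union (27 distinct): (0,1) (0,3) (0,4) (1,0) (1,1) (1,2) (1,4) (1,5) (2,0) (2,1) (2,2) (2,3) (2,4) (2,5) (3,1) (3,3) (3,4) (4,0) (4,1) (4,2) (4,3) (4,4) (5,0) (5,2) (5,3) (5,4) (5,5)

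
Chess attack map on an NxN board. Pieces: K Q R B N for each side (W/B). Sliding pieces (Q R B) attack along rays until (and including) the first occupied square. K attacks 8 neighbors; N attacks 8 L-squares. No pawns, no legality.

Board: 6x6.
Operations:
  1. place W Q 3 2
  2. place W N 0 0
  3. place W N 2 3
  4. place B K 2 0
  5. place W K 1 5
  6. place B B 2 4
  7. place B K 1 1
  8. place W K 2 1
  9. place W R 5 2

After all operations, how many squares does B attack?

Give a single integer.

Op 1: place WQ@(3,2)
Op 2: place WN@(0,0)
Op 3: place WN@(2,3)
Op 4: place BK@(2,0)
Op 5: place WK@(1,5)
Op 6: place BB@(2,4)
Op 7: place BK@(1,1)
Op 8: place WK@(2,1)
Op 9: place WR@(5,2)
Per-piece attacks for B:
  BK@(1,1): attacks (1,2) (1,0) (2,1) (0,1) (2,2) (2,0) (0,2) (0,0)
  BK@(2,0): attacks (2,1) (3,0) (1,0) (3,1) (1,1)
  BB@(2,4): attacks (3,5) (3,3) (4,2) (5,1) (1,5) (1,3) (0,2) [ray(-1,1) blocked at (1,5)]
Union (17 distinct): (0,0) (0,1) (0,2) (1,0) (1,1) (1,2) (1,3) (1,5) (2,0) (2,1) (2,2) (3,0) (3,1) (3,3) (3,5) (4,2) (5,1)

Answer: 17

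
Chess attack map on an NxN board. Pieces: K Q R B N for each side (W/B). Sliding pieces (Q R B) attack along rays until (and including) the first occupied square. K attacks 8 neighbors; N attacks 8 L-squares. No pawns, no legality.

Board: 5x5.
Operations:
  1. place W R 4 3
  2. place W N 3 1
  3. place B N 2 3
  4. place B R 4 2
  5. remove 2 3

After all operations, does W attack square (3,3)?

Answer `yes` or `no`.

Answer: yes

Derivation:
Op 1: place WR@(4,3)
Op 2: place WN@(3,1)
Op 3: place BN@(2,3)
Op 4: place BR@(4,2)
Op 5: remove (2,3)
Per-piece attacks for W:
  WN@(3,1): attacks (4,3) (2,3) (1,2) (1,0)
  WR@(4,3): attacks (4,4) (4,2) (3,3) (2,3) (1,3) (0,3) [ray(0,-1) blocked at (4,2)]
W attacks (3,3): yes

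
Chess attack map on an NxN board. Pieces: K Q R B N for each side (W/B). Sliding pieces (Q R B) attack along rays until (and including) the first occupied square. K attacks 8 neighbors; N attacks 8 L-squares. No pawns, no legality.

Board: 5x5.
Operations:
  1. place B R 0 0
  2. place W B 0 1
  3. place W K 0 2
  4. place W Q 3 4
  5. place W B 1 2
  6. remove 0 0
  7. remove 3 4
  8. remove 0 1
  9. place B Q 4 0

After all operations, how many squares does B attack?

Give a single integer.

Op 1: place BR@(0,0)
Op 2: place WB@(0,1)
Op 3: place WK@(0,2)
Op 4: place WQ@(3,4)
Op 5: place WB@(1,2)
Op 6: remove (0,0)
Op 7: remove (3,4)
Op 8: remove (0,1)
Op 9: place BQ@(4,0)
Per-piece attacks for B:
  BQ@(4,0): attacks (4,1) (4,2) (4,3) (4,4) (3,0) (2,0) (1,0) (0,0) (3,1) (2,2) (1,3) (0,4)
Union (12 distinct): (0,0) (0,4) (1,0) (1,3) (2,0) (2,2) (3,0) (3,1) (4,1) (4,2) (4,3) (4,4)

Answer: 12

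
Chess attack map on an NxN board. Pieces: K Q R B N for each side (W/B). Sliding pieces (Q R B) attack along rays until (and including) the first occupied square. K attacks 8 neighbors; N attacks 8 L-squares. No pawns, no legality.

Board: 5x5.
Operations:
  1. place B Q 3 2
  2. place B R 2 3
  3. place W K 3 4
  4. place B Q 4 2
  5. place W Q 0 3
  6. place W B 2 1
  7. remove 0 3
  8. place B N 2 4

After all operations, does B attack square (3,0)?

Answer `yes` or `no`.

Answer: yes

Derivation:
Op 1: place BQ@(3,2)
Op 2: place BR@(2,3)
Op 3: place WK@(3,4)
Op 4: place BQ@(4,2)
Op 5: place WQ@(0,3)
Op 6: place WB@(2,1)
Op 7: remove (0,3)
Op 8: place BN@(2,4)
Per-piece attacks for B:
  BR@(2,3): attacks (2,4) (2,2) (2,1) (3,3) (4,3) (1,3) (0,3) [ray(0,1) blocked at (2,4); ray(0,-1) blocked at (2,1)]
  BN@(2,4): attacks (3,2) (4,3) (1,2) (0,3)
  BQ@(3,2): attacks (3,3) (3,4) (3,1) (3,0) (4,2) (2,2) (1,2) (0,2) (4,3) (4,1) (2,3) (2,1) [ray(0,1) blocked at (3,4); ray(1,0) blocked at (4,2); ray(-1,1) blocked at (2,3); ray(-1,-1) blocked at (2,1)]
  BQ@(4,2): attacks (4,3) (4,4) (4,1) (4,0) (3,2) (3,3) (2,4) (3,1) (2,0) [ray(-1,0) blocked at (3,2); ray(-1,1) blocked at (2,4)]
B attacks (3,0): yes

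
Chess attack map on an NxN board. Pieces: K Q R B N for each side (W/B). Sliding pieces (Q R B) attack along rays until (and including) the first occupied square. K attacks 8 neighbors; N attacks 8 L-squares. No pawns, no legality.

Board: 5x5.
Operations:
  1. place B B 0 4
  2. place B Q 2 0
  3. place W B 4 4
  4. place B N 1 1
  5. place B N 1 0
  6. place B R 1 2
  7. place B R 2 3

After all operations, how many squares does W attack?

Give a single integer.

Answer: 3

Derivation:
Op 1: place BB@(0,4)
Op 2: place BQ@(2,0)
Op 3: place WB@(4,4)
Op 4: place BN@(1,1)
Op 5: place BN@(1,0)
Op 6: place BR@(1,2)
Op 7: place BR@(2,3)
Per-piece attacks for W:
  WB@(4,4): attacks (3,3) (2,2) (1,1) [ray(-1,-1) blocked at (1,1)]
Union (3 distinct): (1,1) (2,2) (3,3)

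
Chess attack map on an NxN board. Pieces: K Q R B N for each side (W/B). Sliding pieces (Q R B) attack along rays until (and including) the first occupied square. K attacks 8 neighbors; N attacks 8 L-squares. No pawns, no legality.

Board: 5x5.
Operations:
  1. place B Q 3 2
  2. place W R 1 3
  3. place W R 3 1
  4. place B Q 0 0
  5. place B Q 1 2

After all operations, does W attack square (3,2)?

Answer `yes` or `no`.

Answer: yes

Derivation:
Op 1: place BQ@(3,2)
Op 2: place WR@(1,3)
Op 3: place WR@(3,1)
Op 4: place BQ@(0,0)
Op 5: place BQ@(1,2)
Per-piece attacks for W:
  WR@(1,3): attacks (1,4) (1,2) (2,3) (3,3) (4,3) (0,3) [ray(0,-1) blocked at (1,2)]
  WR@(3,1): attacks (3,2) (3,0) (4,1) (2,1) (1,1) (0,1) [ray(0,1) blocked at (3,2)]
W attacks (3,2): yes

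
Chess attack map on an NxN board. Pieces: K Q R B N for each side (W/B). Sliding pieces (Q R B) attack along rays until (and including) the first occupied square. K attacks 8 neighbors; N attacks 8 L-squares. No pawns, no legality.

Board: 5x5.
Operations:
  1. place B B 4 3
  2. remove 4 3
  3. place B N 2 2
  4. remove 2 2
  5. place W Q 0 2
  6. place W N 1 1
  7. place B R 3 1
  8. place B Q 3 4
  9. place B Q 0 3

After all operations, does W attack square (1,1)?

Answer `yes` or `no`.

Op 1: place BB@(4,3)
Op 2: remove (4,3)
Op 3: place BN@(2,2)
Op 4: remove (2,2)
Op 5: place WQ@(0,2)
Op 6: place WN@(1,1)
Op 7: place BR@(3,1)
Op 8: place BQ@(3,4)
Op 9: place BQ@(0,3)
Per-piece attacks for W:
  WQ@(0,2): attacks (0,3) (0,1) (0,0) (1,2) (2,2) (3,2) (4,2) (1,3) (2,4) (1,1) [ray(0,1) blocked at (0,3); ray(1,-1) blocked at (1,1)]
  WN@(1,1): attacks (2,3) (3,2) (0,3) (3,0)
W attacks (1,1): yes

Answer: yes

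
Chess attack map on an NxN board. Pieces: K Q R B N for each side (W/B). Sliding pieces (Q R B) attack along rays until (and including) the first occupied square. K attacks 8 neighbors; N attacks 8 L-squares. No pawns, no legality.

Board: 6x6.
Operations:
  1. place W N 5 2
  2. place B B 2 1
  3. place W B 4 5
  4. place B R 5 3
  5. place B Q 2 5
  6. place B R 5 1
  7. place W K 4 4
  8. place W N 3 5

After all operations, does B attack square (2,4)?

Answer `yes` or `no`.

Op 1: place WN@(5,2)
Op 2: place BB@(2,1)
Op 3: place WB@(4,5)
Op 4: place BR@(5,3)
Op 5: place BQ@(2,5)
Op 6: place BR@(5,1)
Op 7: place WK@(4,4)
Op 8: place WN@(3,5)
Per-piece attacks for B:
  BB@(2,1): attacks (3,2) (4,3) (5,4) (3,0) (1,2) (0,3) (1,0)
  BQ@(2,5): attacks (2,4) (2,3) (2,2) (2,1) (3,5) (1,5) (0,5) (3,4) (4,3) (5,2) (1,4) (0,3) [ray(0,-1) blocked at (2,1); ray(1,0) blocked at (3,5); ray(1,-1) blocked at (5,2)]
  BR@(5,1): attacks (5,2) (5,0) (4,1) (3,1) (2,1) [ray(0,1) blocked at (5,2); ray(-1,0) blocked at (2,1)]
  BR@(5,3): attacks (5,4) (5,5) (5,2) (4,3) (3,3) (2,3) (1,3) (0,3) [ray(0,-1) blocked at (5,2)]
B attacks (2,4): yes

Answer: yes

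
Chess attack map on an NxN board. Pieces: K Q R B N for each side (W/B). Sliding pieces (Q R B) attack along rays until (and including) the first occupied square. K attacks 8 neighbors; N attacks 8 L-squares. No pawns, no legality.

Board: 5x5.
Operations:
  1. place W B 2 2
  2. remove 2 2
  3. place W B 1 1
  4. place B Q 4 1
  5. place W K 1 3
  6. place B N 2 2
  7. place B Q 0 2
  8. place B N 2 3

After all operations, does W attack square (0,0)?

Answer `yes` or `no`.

Answer: yes

Derivation:
Op 1: place WB@(2,2)
Op 2: remove (2,2)
Op 3: place WB@(1,1)
Op 4: place BQ@(4,1)
Op 5: place WK@(1,3)
Op 6: place BN@(2,2)
Op 7: place BQ@(0,2)
Op 8: place BN@(2,3)
Per-piece attacks for W:
  WB@(1,1): attacks (2,2) (2,0) (0,2) (0,0) [ray(1,1) blocked at (2,2); ray(-1,1) blocked at (0,2)]
  WK@(1,3): attacks (1,4) (1,2) (2,3) (0,3) (2,4) (2,2) (0,4) (0,2)
W attacks (0,0): yes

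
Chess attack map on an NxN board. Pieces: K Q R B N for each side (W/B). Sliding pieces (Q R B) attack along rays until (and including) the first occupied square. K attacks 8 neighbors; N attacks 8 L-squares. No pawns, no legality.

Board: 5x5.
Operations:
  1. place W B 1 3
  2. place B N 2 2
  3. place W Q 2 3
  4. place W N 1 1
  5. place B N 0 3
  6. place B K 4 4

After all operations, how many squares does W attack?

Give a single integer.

Op 1: place WB@(1,3)
Op 2: place BN@(2,2)
Op 3: place WQ@(2,3)
Op 4: place WN@(1,1)
Op 5: place BN@(0,3)
Op 6: place BK@(4,4)
Per-piece attacks for W:
  WN@(1,1): attacks (2,3) (3,2) (0,3) (3,0)
  WB@(1,3): attacks (2,4) (2,2) (0,4) (0,2) [ray(1,-1) blocked at (2,2)]
  WQ@(2,3): attacks (2,4) (2,2) (3,3) (4,3) (1,3) (3,4) (3,2) (4,1) (1,4) (1,2) (0,1) [ray(0,-1) blocked at (2,2); ray(-1,0) blocked at (1,3)]
Union (16 distinct): (0,1) (0,2) (0,3) (0,4) (1,2) (1,3) (1,4) (2,2) (2,3) (2,4) (3,0) (3,2) (3,3) (3,4) (4,1) (4,3)

Answer: 16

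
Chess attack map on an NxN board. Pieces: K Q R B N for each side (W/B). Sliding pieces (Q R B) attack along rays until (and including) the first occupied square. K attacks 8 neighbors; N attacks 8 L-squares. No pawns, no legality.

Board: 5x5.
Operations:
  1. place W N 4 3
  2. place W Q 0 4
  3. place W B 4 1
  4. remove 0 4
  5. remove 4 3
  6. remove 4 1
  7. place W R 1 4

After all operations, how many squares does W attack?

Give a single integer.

Op 1: place WN@(4,3)
Op 2: place WQ@(0,4)
Op 3: place WB@(4,1)
Op 4: remove (0,4)
Op 5: remove (4,3)
Op 6: remove (4,1)
Op 7: place WR@(1,4)
Per-piece attacks for W:
  WR@(1,4): attacks (1,3) (1,2) (1,1) (1,0) (2,4) (3,4) (4,4) (0,4)
Union (8 distinct): (0,4) (1,0) (1,1) (1,2) (1,3) (2,4) (3,4) (4,4)

Answer: 8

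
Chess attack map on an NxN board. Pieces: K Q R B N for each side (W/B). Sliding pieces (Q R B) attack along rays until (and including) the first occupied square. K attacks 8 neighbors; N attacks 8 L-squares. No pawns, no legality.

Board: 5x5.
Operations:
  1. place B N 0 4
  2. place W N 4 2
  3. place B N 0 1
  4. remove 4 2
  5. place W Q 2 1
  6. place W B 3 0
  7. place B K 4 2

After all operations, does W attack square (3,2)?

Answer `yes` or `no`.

Op 1: place BN@(0,4)
Op 2: place WN@(4,2)
Op 3: place BN@(0,1)
Op 4: remove (4,2)
Op 5: place WQ@(2,1)
Op 6: place WB@(3,0)
Op 7: place BK@(4,2)
Per-piece attacks for W:
  WQ@(2,1): attacks (2,2) (2,3) (2,4) (2,0) (3,1) (4,1) (1,1) (0,1) (3,2) (4,3) (3,0) (1,2) (0,3) (1,0) [ray(-1,0) blocked at (0,1); ray(1,-1) blocked at (3,0)]
  WB@(3,0): attacks (4,1) (2,1) [ray(-1,1) blocked at (2,1)]
W attacks (3,2): yes

Answer: yes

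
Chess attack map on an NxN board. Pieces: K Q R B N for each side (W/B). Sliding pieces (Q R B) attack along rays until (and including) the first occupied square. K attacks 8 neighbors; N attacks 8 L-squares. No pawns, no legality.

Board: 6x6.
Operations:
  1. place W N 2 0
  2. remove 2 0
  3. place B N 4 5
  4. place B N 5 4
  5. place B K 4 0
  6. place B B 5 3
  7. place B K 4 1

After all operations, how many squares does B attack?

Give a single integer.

Op 1: place WN@(2,0)
Op 2: remove (2,0)
Op 3: place BN@(4,5)
Op 4: place BN@(5,4)
Op 5: place BK@(4,0)
Op 6: place BB@(5,3)
Op 7: place BK@(4,1)
Per-piece attacks for B:
  BK@(4,0): attacks (4,1) (5,0) (3,0) (5,1) (3,1)
  BK@(4,1): attacks (4,2) (4,0) (5,1) (3,1) (5,2) (5,0) (3,2) (3,0)
  BN@(4,5): attacks (5,3) (3,3) (2,4)
  BB@(5,3): attacks (4,4) (3,5) (4,2) (3,1) (2,0)
  BN@(5,4): attacks (3,5) (4,2) (3,3)
Union (15 distinct): (2,0) (2,4) (3,0) (3,1) (3,2) (3,3) (3,5) (4,0) (4,1) (4,2) (4,4) (5,0) (5,1) (5,2) (5,3)

Answer: 15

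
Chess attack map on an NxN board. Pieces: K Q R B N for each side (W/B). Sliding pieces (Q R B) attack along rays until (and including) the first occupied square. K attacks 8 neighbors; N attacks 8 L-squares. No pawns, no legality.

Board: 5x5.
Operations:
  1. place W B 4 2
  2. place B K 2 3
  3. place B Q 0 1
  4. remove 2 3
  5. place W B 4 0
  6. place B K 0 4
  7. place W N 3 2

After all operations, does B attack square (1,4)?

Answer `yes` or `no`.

Op 1: place WB@(4,2)
Op 2: place BK@(2,3)
Op 3: place BQ@(0,1)
Op 4: remove (2,3)
Op 5: place WB@(4,0)
Op 6: place BK@(0,4)
Op 7: place WN@(3,2)
Per-piece attacks for B:
  BQ@(0,1): attacks (0,2) (0,3) (0,4) (0,0) (1,1) (2,1) (3,1) (4,1) (1,2) (2,3) (3,4) (1,0) [ray(0,1) blocked at (0,4)]
  BK@(0,4): attacks (0,3) (1,4) (1,3)
B attacks (1,4): yes

Answer: yes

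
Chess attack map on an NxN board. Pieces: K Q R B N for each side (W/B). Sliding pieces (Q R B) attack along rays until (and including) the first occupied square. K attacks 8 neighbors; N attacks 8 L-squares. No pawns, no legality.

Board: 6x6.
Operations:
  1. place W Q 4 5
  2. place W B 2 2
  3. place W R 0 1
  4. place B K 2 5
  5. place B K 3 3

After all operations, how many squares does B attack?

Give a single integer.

Answer: 11

Derivation:
Op 1: place WQ@(4,5)
Op 2: place WB@(2,2)
Op 3: place WR@(0,1)
Op 4: place BK@(2,5)
Op 5: place BK@(3,3)
Per-piece attacks for B:
  BK@(2,5): attacks (2,4) (3,5) (1,5) (3,4) (1,4)
  BK@(3,3): attacks (3,4) (3,2) (4,3) (2,3) (4,4) (4,2) (2,4) (2,2)
Union (11 distinct): (1,4) (1,5) (2,2) (2,3) (2,4) (3,2) (3,4) (3,5) (4,2) (4,3) (4,4)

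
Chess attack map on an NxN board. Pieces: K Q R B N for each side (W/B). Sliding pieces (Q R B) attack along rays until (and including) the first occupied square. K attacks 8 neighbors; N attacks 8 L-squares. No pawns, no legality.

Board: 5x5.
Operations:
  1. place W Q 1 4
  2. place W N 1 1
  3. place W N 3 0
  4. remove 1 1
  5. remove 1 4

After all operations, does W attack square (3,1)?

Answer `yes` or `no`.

Op 1: place WQ@(1,4)
Op 2: place WN@(1,1)
Op 3: place WN@(3,0)
Op 4: remove (1,1)
Op 5: remove (1,4)
Per-piece attacks for W:
  WN@(3,0): attacks (4,2) (2,2) (1,1)
W attacks (3,1): no

Answer: no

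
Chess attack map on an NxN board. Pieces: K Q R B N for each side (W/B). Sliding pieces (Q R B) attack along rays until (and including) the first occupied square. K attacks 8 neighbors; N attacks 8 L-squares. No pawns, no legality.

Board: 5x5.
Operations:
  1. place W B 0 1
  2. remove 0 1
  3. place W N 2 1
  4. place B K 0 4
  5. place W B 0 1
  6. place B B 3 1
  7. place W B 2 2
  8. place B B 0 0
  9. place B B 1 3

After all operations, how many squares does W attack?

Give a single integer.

Answer: 13

Derivation:
Op 1: place WB@(0,1)
Op 2: remove (0,1)
Op 3: place WN@(2,1)
Op 4: place BK@(0,4)
Op 5: place WB@(0,1)
Op 6: place BB@(3,1)
Op 7: place WB@(2,2)
Op 8: place BB@(0,0)
Op 9: place BB@(1,3)
Per-piece attacks for W:
  WB@(0,1): attacks (1,2) (2,3) (3,4) (1,0)
  WN@(2,1): attacks (3,3) (4,2) (1,3) (0,2) (4,0) (0,0)
  WB@(2,2): attacks (3,3) (4,4) (3,1) (1,3) (1,1) (0,0) [ray(1,-1) blocked at (3,1); ray(-1,1) blocked at (1,3); ray(-1,-1) blocked at (0,0)]
Union (13 distinct): (0,0) (0,2) (1,0) (1,1) (1,2) (1,3) (2,3) (3,1) (3,3) (3,4) (4,0) (4,2) (4,4)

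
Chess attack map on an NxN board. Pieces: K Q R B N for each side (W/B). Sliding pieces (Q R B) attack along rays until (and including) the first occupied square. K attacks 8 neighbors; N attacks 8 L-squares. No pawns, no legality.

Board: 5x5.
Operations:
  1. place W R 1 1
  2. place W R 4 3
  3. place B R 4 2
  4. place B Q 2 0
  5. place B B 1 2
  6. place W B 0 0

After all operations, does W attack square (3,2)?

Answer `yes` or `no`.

Op 1: place WR@(1,1)
Op 2: place WR@(4,3)
Op 3: place BR@(4,2)
Op 4: place BQ@(2,0)
Op 5: place BB@(1,2)
Op 6: place WB@(0,0)
Per-piece attacks for W:
  WB@(0,0): attacks (1,1) [ray(1,1) blocked at (1,1)]
  WR@(1,1): attacks (1,2) (1,0) (2,1) (3,1) (4,1) (0,1) [ray(0,1) blocked at (1,2)]
  WR@(4,3): attacks (4,4) (4,2) (3,3) (2,3) (1,3) (0,3) [ray(0,-1) blocked at (4,2)]
W attacks (3,2): no

Answer: no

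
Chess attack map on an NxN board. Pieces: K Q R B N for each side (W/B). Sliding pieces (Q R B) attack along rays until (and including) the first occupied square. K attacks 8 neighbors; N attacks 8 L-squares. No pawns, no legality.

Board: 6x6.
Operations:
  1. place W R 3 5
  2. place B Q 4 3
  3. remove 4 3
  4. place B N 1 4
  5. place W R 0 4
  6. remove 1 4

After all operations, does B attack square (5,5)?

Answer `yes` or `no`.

Answer: no

Derivation:
Op 1: place WR@(3,5)
Op 2: place BQ@(4,3)
Op 3: remove (4,3)
Op 4: place BN@(1,4)
Op 5: place WR@(0,4)
Op 6: remove (1,4)
Per-piece attacks for B:
B attacks (5,5): no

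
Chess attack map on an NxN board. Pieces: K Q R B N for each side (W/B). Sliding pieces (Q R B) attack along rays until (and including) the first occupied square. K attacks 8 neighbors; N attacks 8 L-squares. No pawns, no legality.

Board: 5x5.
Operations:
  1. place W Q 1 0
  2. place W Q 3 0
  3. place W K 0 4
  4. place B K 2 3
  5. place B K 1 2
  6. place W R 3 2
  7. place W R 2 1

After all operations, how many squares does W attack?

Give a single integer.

Op 1: place WQ@(1,0)
Op 2: place WQ@(3,0)
Op 3: place WK@(0,4)
Op 4: place BK@(2,3)
Op 5: place BK@(1,2)
Op 6: place WR@(3,2)
Op 7: place WR@(2,1)
Per-piece attacks for W:
  WK@(0,4): attacks (0,3) (1,4) (1,3)
  WQ@(1,0): attacks (1,1) (1,2) (2,0) (3,0) (0,0) (2,1) (0,1) [ray(0,1) blocked at (1,2); ray(1,0) blocked at (3,0); ray(1,1) blocked at (2,1)]
  WR@(2,1): attacks (2,2) (2,3) (2,0) (3,1) (4,1) (1,1) (0,1) [ray(0,1) blocked at (2,3)]
  WQ@(3,0): attacks (3,1) (3,2) (4,0) (2,0) (1,0) (4,1) (2,1) [ray(0,1) blocked at (3,2); ray(-1,0) blocked at (1,0); ray(-1,1) blocked at (2,1)]
  WR@(3,2): attacks (3,3) (3,4) (3,1) (3,0) (4,2) (2,2) (1,2) [ray(0,-1) blocked at (3,0); ray(-1,0) blocked at (1,2)]
Union (20 distinct): (0,0) (0,1) (0,3) (1,0) (1,1) (1,2) (1,3) (1,4) (2,0) (2,1) (2,2) (2,3) (3,0) (3,1) (3,2) (3,3) (3,4) (4,0) (4,1) (4,2)

Answer: 20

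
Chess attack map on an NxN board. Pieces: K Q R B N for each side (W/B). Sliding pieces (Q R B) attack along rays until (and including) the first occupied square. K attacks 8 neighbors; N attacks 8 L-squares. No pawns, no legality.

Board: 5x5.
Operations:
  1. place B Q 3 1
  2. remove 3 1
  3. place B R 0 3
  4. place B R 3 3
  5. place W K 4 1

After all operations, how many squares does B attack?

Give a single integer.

Op 1: place BQ@(3,1)
Op 2: remove (3,1)
Op 3: place BR@(0,3)
Op 4: place BR@(3,3)
Op 5: place WK@(4,1)
Per-piece attacks for B:
  BR@(0,3): attacks (0,4) (0,2) (0,1) (0,0) (1,3) (2,3) (3,3) [ray(1,0) blocked at (3,3)]
  BR@(3,3): attacks (3,4) (3,2) (3,1) (3,0) (4,3) (2,3) (1,3) (0,3) [ray(-1,0) blocked at (0,3)]
Union (13 distinct): (0,0) (0,1) (0,2) (0,3) (0,4) (1,3) (2,3) (3,0) (3,1) (3,2) (3,3) (3,4) (4,3)

Answer: 13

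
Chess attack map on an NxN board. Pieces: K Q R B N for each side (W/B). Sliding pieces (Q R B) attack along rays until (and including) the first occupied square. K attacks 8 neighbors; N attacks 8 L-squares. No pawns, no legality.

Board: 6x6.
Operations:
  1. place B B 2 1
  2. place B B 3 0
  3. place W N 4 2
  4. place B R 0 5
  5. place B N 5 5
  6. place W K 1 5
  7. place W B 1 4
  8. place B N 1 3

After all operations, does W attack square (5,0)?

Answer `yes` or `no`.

Op 1: place BB@(2,1)
Op 2: place BB@(3,0)
Op 3: place WN@(4,2)
Op 4: place BR@(0,5)
Op 5: place BN@(5,5)
Op 6: place WK@(1,5)
Op 7: place WB@(1,4)
Op 8: place BN@(1,3)
Per-piece attacks for W:
  WB@(1,4): attacks (2,5) (2,3) (3,2) (4,1) (5,0) (0,5) (0,3) [ray(-1,1) blocked at (0,5)]
  WK@(1,5): attacks (1,4) (2,5) (0,5) (2,4) (0,4)
  WN@(4,2): attacks (5,4) (3,4) (2,3) (5,0) (3,0) (2,1)
W attacks (5,0): yes

Answer: yes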